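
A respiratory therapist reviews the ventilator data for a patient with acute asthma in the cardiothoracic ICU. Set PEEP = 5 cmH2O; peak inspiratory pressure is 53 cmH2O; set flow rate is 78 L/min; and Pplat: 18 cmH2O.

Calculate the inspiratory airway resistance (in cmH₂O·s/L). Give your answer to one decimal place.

Flow: 78 L/min ÷ 60 = 1.3 L/s.
Raw = (PIP − Pplat) / flow = (53 − 18) / 1.3 = 35.0 / 1.3 = 26.923 cmH2O·s/L.

26.9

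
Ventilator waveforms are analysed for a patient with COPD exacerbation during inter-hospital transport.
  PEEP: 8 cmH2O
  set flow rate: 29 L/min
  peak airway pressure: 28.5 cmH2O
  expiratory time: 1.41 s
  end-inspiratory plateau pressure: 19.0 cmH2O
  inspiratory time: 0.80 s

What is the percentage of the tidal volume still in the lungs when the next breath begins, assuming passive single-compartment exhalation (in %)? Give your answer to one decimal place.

Flow: 29 L/min ÷ 60 = 0.4833 L/s.
Vt = flow × Ti = 0.4833 L/s × 0.80 s × 1000 mL/L = 386.64 mL.
R = (PIP − Pplat)/V̇ = (28.5 − 19.0) / 0.4833 = 9.5/0.4833 = 19.657 cmH2O·s/L.
C = Vt/(Pplat − PEEP) = 386.64 / (19.0 − 8) = 386.64/11.0 = 35.149 mL/cmH2O.
τ = R × C = 19.657 × 0.03515 L/cmH2O = 0.6909 s.
Fraction remaining at end-expiration = e^(−Te/τ) = e^(−1.41/0.6909) = 0.1299 → 12.99%.

13.0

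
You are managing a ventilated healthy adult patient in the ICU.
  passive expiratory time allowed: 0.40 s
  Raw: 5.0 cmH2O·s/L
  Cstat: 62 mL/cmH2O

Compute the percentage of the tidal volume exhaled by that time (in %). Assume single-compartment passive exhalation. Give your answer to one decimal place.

72.5

τ = R × C = 5.0 × 62 mL/cmH2O = 5.0 × 0.062 L/cmH2O = 0.31 s.
Passive exhalation: V(t)/V₀ = e^(−t/τ) = e^(−0.40/0.31) = 0.2752.
Fraction exhaled = 1 − 0.2752 = 0.7248 → 72.48%.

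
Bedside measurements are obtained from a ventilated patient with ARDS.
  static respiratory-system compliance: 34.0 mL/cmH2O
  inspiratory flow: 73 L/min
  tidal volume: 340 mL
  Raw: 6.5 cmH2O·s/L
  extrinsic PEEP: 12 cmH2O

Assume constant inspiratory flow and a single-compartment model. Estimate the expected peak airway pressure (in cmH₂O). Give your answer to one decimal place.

29.9

Flow: 73 L/min ÷ 60 = 1.2167 L/s.
Equation of motion (constant flow): PIP = Vt/C + R·V̇ + PEEP.
PIP = 340/34.0 + 6.5×1.2167 + 12 = 10.0 + 7.909 + 12 = 29.909 cmH2O.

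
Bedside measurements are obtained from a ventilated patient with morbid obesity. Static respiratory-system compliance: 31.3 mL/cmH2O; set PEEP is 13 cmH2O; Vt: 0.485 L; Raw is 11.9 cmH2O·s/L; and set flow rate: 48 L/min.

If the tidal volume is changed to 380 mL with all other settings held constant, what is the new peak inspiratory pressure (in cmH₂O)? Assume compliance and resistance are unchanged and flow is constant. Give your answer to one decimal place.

Flow: 48 L/min ÷ 60 = 0.8 L/s.
PIP = Vt/C + R·V̇ + PEEP (constant-flow equation of motion).
Only the elastic term changes: ΔPIP = ΔVt / C = (380 − 485) / 31.3 = -3.355 cmH2O.
Original PIP = 485/31.3 + 11.9×0.8 + 13 = 38.015 cmH2O; new PIP = 38.015 + (-3.355) = 34.66 cmH2O.

34.7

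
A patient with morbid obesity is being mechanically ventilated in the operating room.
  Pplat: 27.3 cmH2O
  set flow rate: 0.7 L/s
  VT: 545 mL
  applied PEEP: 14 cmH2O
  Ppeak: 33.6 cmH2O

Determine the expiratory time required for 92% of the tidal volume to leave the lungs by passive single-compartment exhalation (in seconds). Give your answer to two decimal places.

0.93

R = (PIP − Pplat)/V̇ = (33.6 − 27.3) / 0.7 = 6.3/0.7 = 9.0 cmH2O·s/L.
C = Vt/(Pplat − PEEP) = 545.0 / (27.3 − 14) = 545.0/13.3 = 40.977 mL/cmH2O.
τ = R × C = 9.0 × 0.04098 L/cmH2O = 0.3688 s.
t = −τ·ln(1 − 0.92) = −0.3688·ln(0.08) = 0.9315 s.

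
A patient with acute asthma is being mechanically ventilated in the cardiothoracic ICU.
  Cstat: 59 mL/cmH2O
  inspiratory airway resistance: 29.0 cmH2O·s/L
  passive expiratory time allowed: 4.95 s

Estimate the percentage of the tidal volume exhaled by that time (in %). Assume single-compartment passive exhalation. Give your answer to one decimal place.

94.5

τ = R × C = 29.0 × 59 mL/cmH2O = 29.0 × 0.059 L/cmH2O = 1.711 s.
Passive exhalation: V(t)/V₀ = e^(−t/τ) = e^(−4.95/1.711) = 0.05541.
Fraction exhaled = 1 − 0.05541 = 0.9446 → 94.46%.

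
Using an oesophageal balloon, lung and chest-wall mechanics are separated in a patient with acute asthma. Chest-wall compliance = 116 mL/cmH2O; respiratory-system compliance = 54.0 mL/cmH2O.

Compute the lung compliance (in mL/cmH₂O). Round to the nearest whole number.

101

1/CL = 1/Crs − 1/Ccw.
1/CL = 1/54.0 − 1/116 = 0.009898.
CL = 101.03 mL/cmH2O.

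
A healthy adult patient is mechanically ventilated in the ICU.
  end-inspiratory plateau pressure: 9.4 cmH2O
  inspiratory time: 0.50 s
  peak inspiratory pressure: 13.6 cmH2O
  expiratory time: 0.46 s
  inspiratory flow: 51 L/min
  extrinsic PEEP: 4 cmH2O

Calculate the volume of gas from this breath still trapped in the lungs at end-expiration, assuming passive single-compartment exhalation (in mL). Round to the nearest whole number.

130

Flow: 51 L/min ÷ 60 = 0.85 L/s.
Vt = flow × Ti = 0.85 L/s × 0.50 s × 1000 mL/L = 425.0 mL.
R = (PIP − Pplat)/V̇ = (13.6 − 9.4) / 0.85 = 4.2/0.85 = 4.941 cmH2O·s/L.
C = Vt/(Pplat − PEEP) = 425.0 / (9.4 − 4) = 425.0/5.4 = 78.704 mL/cmH2O.
τ = R × C = 4.941 × 0.0787 L/cmH2O = 0.3889 s.
Fraction remaining = e^(−Te/τ) = e^(−0.46/0.3889) = 0.3064.
Trapped volume = 425.0 × 0.3064 = 130.22 mL.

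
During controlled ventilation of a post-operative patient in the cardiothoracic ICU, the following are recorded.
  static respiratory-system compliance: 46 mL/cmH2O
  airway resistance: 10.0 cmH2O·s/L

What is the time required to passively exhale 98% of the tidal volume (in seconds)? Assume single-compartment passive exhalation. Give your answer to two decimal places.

1.80

τ = R × C = 10.0 × 46 mL/cmH2O = 10.0 × 0.046 L/cmH2O = 0.46 s.
Exhaled fraction f = 1 − e^(−t/τ) → t = −τ·ln(1 − f) = −0.46·ln(0.02) = 1.8 s.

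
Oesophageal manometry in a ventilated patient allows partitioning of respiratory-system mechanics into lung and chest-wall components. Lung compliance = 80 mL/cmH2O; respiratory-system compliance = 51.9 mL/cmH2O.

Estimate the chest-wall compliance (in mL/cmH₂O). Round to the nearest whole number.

148

1/Ccw = 1/Crs − 1/CL.
1/Ccw = 1/51.9 − 1/80 = 0.006768.
Ccw = 147.75 mL/cmH2O.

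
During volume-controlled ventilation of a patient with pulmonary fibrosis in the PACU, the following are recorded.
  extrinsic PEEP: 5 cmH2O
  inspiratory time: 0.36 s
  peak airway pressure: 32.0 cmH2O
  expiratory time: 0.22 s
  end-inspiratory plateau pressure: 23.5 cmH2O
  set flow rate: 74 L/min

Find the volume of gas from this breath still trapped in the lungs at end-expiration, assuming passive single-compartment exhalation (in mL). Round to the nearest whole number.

117

Flow: 74 L/min ÷ 60 = 1.2333 L/s.
Vt = flow × Ti = 1.2333 L/s × 0.36 s × 1000 mL/L = 443.99 mL.
R = (PIP − Pplat)/V̇ = (32.0 − 23.5) / 1.2333 = 8.5/1.2333 = 6.892 cmH2O·s/L.
C = Vt/(Pplat − PEEP) = 443.99 / (23.5 − 5) = 443.99/18.5 = 23.999 mL/cmH2O.
τ = R × C = 6.892 × 0.024 L/cmH2O = 0.1654 s.
Fraction remaining = e^(−Te/τ) = e^(−0.22/0.1654) = 0.2644.
Trapped volume = 443.99 × 0.2644 = 117.39 mL.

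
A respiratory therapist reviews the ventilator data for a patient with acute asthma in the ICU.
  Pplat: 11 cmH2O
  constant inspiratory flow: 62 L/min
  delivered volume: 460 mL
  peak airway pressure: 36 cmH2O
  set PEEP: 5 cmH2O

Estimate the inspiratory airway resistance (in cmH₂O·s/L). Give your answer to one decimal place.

Flow: 62 L/min ÷ 60 = 1.0333 L/s.
Raw = (PIP − Pplat) / flow = (36 − 11) / 1.0333 = 25.0 / 1.0333 = 24.194 cmH2O·s/L.

24.2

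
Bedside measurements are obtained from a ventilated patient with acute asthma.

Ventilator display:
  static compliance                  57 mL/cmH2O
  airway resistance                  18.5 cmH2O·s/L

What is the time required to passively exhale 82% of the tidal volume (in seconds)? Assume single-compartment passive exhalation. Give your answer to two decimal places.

1.81

τ = R × C = 18.5 × 57 mL/cmH2O = 18.5 × 0.057 L/cmH2O = 1.055 s.
Exhaled fraction f = 1 − e^(−t/τ) → t = −τ·ln(1 − f) = −1.055·ln(0.18) = 1.809 s.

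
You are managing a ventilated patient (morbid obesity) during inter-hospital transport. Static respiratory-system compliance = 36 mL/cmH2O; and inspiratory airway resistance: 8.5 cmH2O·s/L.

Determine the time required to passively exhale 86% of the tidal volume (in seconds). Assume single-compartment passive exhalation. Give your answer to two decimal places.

τ = R × C = 8.5 × 36 mL/cmH2O = 8.5 × 0.036 L/cmH2O = 0.306 s.
Exhaled fraction f = 1 − e^(−t/τ) → t = −τ·ln(1 − f) = −0.306·ln(0.14) = 0.6016 s.

0.60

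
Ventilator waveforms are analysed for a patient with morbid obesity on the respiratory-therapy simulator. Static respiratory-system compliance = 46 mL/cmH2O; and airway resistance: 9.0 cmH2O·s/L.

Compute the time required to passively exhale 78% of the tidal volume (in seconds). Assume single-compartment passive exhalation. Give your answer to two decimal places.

τ = R × C = 9.0 × 46 mL/cmH2O = 9.0 × 0.046 L/cmH2O = 0.414 s.
Exhaled fraction f = 1 − e^(−t/τ) → t = −τ·ln(1 − f) = −0.414·ln(0.22) = 0.6268 s.

0.63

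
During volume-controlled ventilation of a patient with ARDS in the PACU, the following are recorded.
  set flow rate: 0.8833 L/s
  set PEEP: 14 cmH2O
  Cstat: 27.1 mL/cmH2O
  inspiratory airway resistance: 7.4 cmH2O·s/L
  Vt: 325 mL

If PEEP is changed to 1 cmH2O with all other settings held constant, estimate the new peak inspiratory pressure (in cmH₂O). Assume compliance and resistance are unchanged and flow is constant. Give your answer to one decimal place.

PIP = Vt/C + R·V̇ + PEEP (constant-flow equation of motion).
Only the baseline term changes: ΔPIP = ΔPEEP = 1 − 14 = -13.0 cmH2O.
Original PIP = 325/27.1 + 7.4×0.8833 + 14 = 32.529 cmH2O; new PIP = 32.529 + (-13.0) = 19.529 cmH2O.

19.5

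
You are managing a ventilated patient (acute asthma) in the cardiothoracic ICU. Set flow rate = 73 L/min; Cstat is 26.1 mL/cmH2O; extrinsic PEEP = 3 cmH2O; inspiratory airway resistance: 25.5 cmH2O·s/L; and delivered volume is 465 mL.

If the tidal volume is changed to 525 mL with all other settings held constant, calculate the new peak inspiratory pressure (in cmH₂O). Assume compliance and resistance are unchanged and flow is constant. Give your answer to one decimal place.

54.1

Flow: 73 L/min ÷ 60 = 1.2167 L/s.
PIP = Vt/C + R·V̇ + PEEP (constant-flow equation of motion).
Only the elastic term changes: ΔPIP = ΔVt / C = (525 − 465) / 26.1 = 2.299 cmH2O.
Original PIP = 465/26.1 + 25.5×1.2167 + 3 = 51.842 cmH2O; new PIP = 51.842 + (2.299) = 54.141 cmH2O.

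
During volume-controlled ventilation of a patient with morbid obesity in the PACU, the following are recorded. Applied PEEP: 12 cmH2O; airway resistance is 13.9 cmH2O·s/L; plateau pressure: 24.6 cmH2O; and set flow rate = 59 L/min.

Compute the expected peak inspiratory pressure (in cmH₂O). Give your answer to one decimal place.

Flow: 59 L/min ÷ 60 = 0.9833 L/s.
PIP = Pplat + Raw × flow = 24.6 + 13.9 × 0.9833 = 24.6 + 13.668 = 38.268 cmH2O.

38.3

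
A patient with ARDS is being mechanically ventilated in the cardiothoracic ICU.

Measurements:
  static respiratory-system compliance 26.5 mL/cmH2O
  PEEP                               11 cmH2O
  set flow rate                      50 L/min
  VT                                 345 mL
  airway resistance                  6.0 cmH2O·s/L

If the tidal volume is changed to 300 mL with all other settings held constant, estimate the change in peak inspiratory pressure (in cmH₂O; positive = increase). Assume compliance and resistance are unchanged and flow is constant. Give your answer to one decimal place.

-1.7

PIP = Vt/C + R·V̇ + PEEP (constant-flow equation of motion).
Only the elastic term changes: ΔPIP = ΔVt / C = (300 − 345) / 26.5 = -1.698 cmH2O.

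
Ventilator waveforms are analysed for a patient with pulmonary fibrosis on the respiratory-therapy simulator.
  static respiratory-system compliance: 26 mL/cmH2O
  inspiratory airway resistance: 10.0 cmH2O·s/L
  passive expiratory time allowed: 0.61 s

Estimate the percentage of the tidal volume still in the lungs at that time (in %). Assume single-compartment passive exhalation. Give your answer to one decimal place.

τ = R × C = 10.0 × 26 mL/cmH2O = 10.0 × 0.026 L/cmH2O = 0.26 s.
Passive exhalation: V(t)/V₀ = e^(−t/τ) = e^(−0.61/0.26) = 0.09574.
Fraction remaining = 0.09574 → 9.574%.

9.6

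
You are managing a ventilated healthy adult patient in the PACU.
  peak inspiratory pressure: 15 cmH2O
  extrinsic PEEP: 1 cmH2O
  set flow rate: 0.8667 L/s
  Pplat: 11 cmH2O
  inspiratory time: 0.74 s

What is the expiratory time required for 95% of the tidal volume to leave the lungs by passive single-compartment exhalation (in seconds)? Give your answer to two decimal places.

Vt = flow × Ti = 0.8667 L/s × 0.74 s × 1000 mL/L = 641.36 mL.
R = (PIP − Pplat)/V̇ = (15 − 11) / 0.8667 = 4.0/0.8667 = 4.615 cmH2O·s/L.
C = Vt/(Pplat − PEEP) = 641.36 / (11 − 1) = 641.36/10.0 = 64.136 mL/cmH2O.
τ = R × C = 4.615 × 0.06414 L/cmH2O = 0.296 s.
t = −τ·ln(1 − 0.95) = −0.296·ln(0.05) = 0.8867 s.

0.89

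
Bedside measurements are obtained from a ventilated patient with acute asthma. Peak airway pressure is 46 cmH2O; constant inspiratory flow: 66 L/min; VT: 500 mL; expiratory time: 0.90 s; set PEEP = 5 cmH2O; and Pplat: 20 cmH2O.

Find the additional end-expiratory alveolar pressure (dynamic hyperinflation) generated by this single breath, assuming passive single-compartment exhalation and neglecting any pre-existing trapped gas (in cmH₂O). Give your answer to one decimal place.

4.8

Flow: 66 L/min ÷ 60 = 1.1 L/s.
R = (PIP − Pplat)/V̇ = (46 − 20) / 1.1 = 26.0/1.1 = 23.636 cmH2O·s/L.
C = Vt/(Pplat − PEEP) = 500.0 / (20 − 5) = 500.0/15.0 = 33.333 mL/cmH2O.
τ = R × C = 23.636 × 0.03333 L/cmH2O = 0.7878 s.
Fraction remaining = e^(−Te/τ) = e^(−0.90/0.7878) = 0.319; trapped volume = 500.0 × 0.319 = 159.5 mL.
Additional alveolar pressure from trapping ≈ V_trapped / C = 159.5 / 33.333 = 4.785 cmH2O.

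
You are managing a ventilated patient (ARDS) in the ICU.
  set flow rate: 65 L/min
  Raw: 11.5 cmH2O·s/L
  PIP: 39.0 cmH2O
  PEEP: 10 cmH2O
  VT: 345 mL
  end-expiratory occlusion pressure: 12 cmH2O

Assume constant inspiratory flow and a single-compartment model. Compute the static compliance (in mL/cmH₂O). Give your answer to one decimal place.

Flow: 65 L/min ÷ 60 = 1.0833 L/s.
Total PEEP = 12 cmH2O (set 10 + intrinsic 2); this is the baseline alveolar pressure.
Equation of motion (constant flow): PIP = Vt/C + R·V̇ + PEEP.
Vt/C = PIP − R·V̇ − PEEP = 39.0 − 11.5×1.0833 − 12 = 39.0 − 12.458 − 12 = 14.542 cmH2O.
C = Vt / 14.542 = 345 / 14.542 = 23.724 mL/cmH2O.

23.7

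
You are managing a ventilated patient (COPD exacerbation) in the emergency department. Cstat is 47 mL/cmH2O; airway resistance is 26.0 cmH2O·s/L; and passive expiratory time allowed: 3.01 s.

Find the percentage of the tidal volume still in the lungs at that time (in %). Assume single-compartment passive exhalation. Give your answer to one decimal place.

8.5

τ = R × C = 26.0 × 47 mL/cmH2O = 26.0 × 0.047 L/cmH2O = 1.222 s.
Passive exhalation: V(t)/V₀ = e^(−t/τ) = e^(−3.01/1.222) = 0.08516.
Fraction remaining = 0.08516 → 8.516%.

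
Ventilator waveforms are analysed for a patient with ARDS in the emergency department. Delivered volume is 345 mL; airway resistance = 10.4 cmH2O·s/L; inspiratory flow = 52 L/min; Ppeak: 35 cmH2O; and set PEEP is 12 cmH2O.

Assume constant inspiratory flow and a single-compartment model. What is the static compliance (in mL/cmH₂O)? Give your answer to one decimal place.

24.7

Flow: 52 L/min ÷ 60 = 0.8667 L/s.
Equation of motion (constant flow): PIP = Vt/C + R·V̇ + PEEP.
Vt/C = PIP − R·V̇ − PEEP = 35 − 10.4×0.8667 − 12 = 35 − 9.014 − 12 = 13.986 cmH2O.
C = Vt / 13.986 = 345 / 13.986 = 24.668 mL/cmH2O.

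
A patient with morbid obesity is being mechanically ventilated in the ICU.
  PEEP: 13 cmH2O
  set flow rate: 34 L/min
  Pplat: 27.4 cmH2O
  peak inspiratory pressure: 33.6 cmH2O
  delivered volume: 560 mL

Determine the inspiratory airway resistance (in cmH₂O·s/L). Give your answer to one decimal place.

Flow: 34 L/min ÷ 60 = 0.5667 L/s.
Raw = (PIP − Pplat) / flow = (33.6 − 27.4) / 0.5667 = 6.2 / 0.5667 = 10.941 cmH2O·s/L.

10.9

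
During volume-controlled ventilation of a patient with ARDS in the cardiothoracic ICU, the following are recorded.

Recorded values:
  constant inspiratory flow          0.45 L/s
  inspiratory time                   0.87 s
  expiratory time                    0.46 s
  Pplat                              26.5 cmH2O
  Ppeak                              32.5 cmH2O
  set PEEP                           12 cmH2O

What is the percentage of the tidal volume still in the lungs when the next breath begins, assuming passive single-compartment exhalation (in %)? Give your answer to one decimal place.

27.9

Vt = flow × Ti = 0.45 L/s × 0.87 s × 1000 mL/L = 391.5 mL.
R = (PIP − Pplat)/V̇ = (32.5 − 26.5) / 0.45 = 6.0/0.45 = 13.333 cmH2O·s/L.
C = Vt/(Pplat − PEEP) = 391.5 / (26.5 − 12) = 391.5/14.5 = 27.0 mL/cmH2O.
τ = R × C = 13.333 × 0.027 L/cmH2O = 0.36 s.
Fraction remaining at end-expiration = e^(−Te/τ) = e^(−0.46/0.36) = 0.2787 → 27.87%.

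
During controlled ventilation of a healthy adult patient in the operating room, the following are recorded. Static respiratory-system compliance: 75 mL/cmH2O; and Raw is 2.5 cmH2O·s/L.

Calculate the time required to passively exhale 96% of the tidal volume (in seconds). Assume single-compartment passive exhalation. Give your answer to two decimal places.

0.60

τ = R × C = 2.5 × 75 mL/cmH2O = 2.5 × 0.075 L/cmH2O = 0.1875 s.
Exhaled fraction f = 1 − e^(−t/τ) → t = −τ·ln(1 − f) = −0.1875·ln(0.04) = 0.6035 s.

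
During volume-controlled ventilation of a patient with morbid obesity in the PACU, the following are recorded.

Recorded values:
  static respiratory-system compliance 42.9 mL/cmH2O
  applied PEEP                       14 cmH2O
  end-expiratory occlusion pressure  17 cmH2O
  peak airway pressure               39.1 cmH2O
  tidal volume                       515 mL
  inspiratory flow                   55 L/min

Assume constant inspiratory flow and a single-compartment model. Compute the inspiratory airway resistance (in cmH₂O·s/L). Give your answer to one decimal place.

Flow: 55 L/min ÷ 60 = 0.9167 L/s.
Total PEEP = 17 cmH2O (set 14 + intrinsic 3); this is the baseline alveolar pressure.
Equation of motion (constant flow): PIP = Vt/C + R·V̇ + PEEP.
R·V̇ = PIP − Vt/C − PEEP = 39.1 − 515/42.9 − 17 = 39.1 − 12.005 − 17 = 10.095 cmH2O.
R = 10.095 / 0.9167 = 11.012 cmH2O·s/L.

11.0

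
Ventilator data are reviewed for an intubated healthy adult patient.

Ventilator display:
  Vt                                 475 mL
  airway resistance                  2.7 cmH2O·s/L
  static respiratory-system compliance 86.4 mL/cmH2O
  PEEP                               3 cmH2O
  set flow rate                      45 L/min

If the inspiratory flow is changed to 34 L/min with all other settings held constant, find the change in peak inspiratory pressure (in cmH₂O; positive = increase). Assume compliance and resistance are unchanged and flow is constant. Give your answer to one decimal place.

-0.5

Flow: 45 L/min ÷ 60 = 0.75 L/s.
New flow: 34 L/min ÷ 60 = 0.5667 L/s.
PIP = Vt/C + R·V̇ + PEEP (constant-flow equation of motion).
Only the resistive term changes: ΔPIP = R × ΔV̇ = 2.7 × (0.5667 − 0.75) = 2.7 × -0.1833 = -0.4949 cmH2O.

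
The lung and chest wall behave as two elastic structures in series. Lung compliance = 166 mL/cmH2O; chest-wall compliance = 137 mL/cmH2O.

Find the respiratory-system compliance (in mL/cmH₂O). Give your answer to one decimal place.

Lung and chest wall are elastances in series: 1/Crs = 1/CL + 1/Ccw.
1/Crs = 1/166 + 1/137 = 0.01332.
Crs = 75.075 mL/cmH2O.

75.1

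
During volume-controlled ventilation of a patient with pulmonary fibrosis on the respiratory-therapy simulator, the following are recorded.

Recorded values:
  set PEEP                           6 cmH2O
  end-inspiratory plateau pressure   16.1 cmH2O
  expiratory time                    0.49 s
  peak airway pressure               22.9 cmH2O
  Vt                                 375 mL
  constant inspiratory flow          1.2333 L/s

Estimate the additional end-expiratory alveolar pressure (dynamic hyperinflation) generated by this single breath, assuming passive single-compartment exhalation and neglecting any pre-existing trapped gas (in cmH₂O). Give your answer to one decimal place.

R = (PIP − Pplat)/V̇ = (22.9 − 16.1) / 1.2333 = 6.8/1.2333 = 5.514 cmH2O·s/L.
C = Vt/(Pplat − PEEP) = 375.0 / (16.1 − 6) = 375.0/10.1 = 37.129 mL/cmH2O.
τ = R × C = 5.514 × 0.03713 L/cmH2O = 0.2047 s.
Fraction remaining = e^(−Te/τ) = e^(−0.49/0.2047) = 0.09129; trapped volume = 375.0 × 0.09129 = 34.234 mL.
Additional alveolar pressure from trapping ≈ V_trapped / C = 34.234 / 37.129 = 0.922 cmH2O.

0.9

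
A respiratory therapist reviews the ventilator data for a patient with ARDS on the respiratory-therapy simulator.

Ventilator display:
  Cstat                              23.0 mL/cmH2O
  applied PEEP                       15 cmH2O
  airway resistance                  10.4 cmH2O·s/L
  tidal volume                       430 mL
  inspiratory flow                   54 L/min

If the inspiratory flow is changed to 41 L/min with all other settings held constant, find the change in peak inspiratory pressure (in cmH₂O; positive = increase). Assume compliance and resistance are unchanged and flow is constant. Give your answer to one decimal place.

-2.3

Flow: 54 L/min ÷ 60 = 0.9 L/s.
New flow: 41 L/min ÷ 60 = 0.6833 L/s.
PIP = Vt/C + R·V̇ + PEEP (constant-flow equation of motion).
Only the resistive term changes: ΔPIP = R × ΔV̇ = 10.4 × (0.6833 − 0.9) = 10.4 × -0.2167 = -2.254 cmH2O.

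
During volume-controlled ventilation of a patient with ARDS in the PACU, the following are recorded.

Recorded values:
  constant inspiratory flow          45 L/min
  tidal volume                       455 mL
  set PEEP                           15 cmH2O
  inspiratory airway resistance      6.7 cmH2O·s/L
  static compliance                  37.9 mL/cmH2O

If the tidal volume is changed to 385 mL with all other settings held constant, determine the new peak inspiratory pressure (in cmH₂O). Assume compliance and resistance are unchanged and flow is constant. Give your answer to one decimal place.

Flow: 45 L/min ÷ 60 = 0.75 L/s.
PIP = Vt/C + R·V̇ + PEEP (constant-flow equation of motion).
Only the elastic term changes: ΔPIP = ΔVt / C = (385 − 455) / 37.9 = -1.847 cmH2O.
Original PIP = 455/37.9 + 6.7×0.75 + 15 = 32.03 cmH2O; new PIP = 32.03 + (-1.847) = 30.183 cmH2O.

30.2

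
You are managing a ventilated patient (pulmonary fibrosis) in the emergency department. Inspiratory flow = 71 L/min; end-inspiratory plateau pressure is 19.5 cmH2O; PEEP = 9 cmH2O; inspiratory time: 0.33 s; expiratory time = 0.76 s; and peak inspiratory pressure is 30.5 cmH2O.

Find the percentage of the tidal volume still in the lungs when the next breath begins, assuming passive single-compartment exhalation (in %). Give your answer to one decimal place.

11.1

Flow: 71 L/min ÷ 60 = 1.1833 L/s.
Vt = flow × Ti = 1.1833 L/s × 0.33 s × 1000 mL/L = 390.49 mL.
R = (PIP − Pplat)/V̇ = (30.5 − 19.5) / 1.1833 = 11.0/1.1833 = 9.296 cmH2O·s/L.
C = Vt/(Pplat − PEEP) = 390.49 / (19.5 − 9) = 390.49/10.5 = 37.19 mL/cmH2O.
τ = R × C = 9.296 × 0.03719 L/cmH2O = 0.3457 s.
Fraction remaining at end-expiration = e^(−Te/τ) = e^(−0.76/0.3457) = 0.111 → 11.1%.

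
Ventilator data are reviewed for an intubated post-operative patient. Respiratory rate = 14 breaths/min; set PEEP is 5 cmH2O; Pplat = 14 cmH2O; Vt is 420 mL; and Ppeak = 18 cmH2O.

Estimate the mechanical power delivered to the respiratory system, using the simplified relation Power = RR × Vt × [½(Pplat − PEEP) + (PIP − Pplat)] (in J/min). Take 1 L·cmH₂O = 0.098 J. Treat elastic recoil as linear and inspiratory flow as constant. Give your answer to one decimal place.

Per-breath work = Vt × [½(Pplat−PEEP) + (PIP−Pplat)] = 0.420 × [0.5×9.0 + 4.0] = 0.420 × 8.5 = 3.57 L·cmH2O.
Power = 14 × 3.57 = 49.98 L·cmH2O/min.
× 0.098 J/(L·cmH2O) → 4.898 J/min.

4.9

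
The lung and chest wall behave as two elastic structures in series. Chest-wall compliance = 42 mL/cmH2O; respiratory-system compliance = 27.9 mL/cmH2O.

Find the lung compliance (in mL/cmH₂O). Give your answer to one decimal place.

1/CL = 1/Crs − 1/Ccw.
1/CL = 1/27.9 − 1/42 = 0.01203.
CL = 83.126 mL/cmH2O.

83.1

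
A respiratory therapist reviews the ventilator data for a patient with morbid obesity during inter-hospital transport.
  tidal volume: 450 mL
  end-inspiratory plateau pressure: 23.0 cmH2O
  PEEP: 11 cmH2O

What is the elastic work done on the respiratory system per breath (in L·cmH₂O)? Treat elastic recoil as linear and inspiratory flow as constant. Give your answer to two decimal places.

Elastic work ≈ ½ × (Pplat − PEEP) × Vt = 0.5 × (23.0 − 11) × 0.450 L = 0.5 × 12.0 × 0.450 = 2.7 L·cmH2O.

2.70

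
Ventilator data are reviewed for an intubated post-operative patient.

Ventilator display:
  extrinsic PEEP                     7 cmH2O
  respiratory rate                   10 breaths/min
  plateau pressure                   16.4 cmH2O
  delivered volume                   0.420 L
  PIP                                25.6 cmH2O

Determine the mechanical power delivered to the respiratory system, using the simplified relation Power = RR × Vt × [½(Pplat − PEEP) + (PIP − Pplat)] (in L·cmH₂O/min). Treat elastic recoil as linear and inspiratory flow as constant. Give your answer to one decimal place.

58.4

Per-breath work = Vt × [½(Pplat−PEEP) + (PIP−Pplat)] = 0.420 × [0.5×9.4 + 9.2] = 0.420 × 13.9 = 5.838 L·cmH2O.
Power = 10 × 5.838 = 58.38 L·cmH2O/min.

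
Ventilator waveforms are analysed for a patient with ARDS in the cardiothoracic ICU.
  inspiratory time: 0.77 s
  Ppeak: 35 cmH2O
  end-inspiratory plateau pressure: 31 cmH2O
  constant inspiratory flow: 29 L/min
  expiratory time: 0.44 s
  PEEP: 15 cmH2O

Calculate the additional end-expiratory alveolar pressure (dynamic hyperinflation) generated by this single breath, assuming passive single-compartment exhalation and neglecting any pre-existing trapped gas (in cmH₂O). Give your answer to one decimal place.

1.6

Flow: 29 L/min ÷ 60 = 0.4833 L/s.
Vt = flow × Ti = 0.4833 L/s × 0.77 s × 1000 mL/L = 372.14 mL.
R = (PIP − Pplat)/V̇ = (35 − 31) / 0.4833 = 4.0/0.4833 = 8.276 cmH2O·s/L.
C = Vt/(Pplat − PEEP) = 372.14 / (31 − 15) = 372.14/16.0 = 23.259 mL/cmH2O.
τ = R × C = 8.276 × 0.02326 L/cmH2O = 0.1925 s.
Fraction remaining = e^(−Te/τ) = e^(−0.44/0.1925) = 0.1017; trapped volume = 372.14 × 0.1017 = 37.847 mL.
Additional alveolar pressure from trapping ≈ V_trapped / C = 37.847 / 23.259 = 1.627 cmH2O.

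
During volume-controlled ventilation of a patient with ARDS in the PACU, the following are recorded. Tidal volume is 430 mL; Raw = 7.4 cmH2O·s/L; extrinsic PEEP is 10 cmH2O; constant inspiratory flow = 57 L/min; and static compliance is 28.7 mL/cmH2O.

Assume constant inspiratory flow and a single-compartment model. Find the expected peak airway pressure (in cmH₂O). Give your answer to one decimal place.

32.0

Flow: 57 L/min ÷ 60 = 0.95 L/s.
Equation of motion (constant flow): PIP = Vt/C + R·V̇ + PEEP.
PIP = 430/28.7 + 7.4×0.95 + 10 = 14.983 + 7.03 + 10 = 32.013 cmH2O.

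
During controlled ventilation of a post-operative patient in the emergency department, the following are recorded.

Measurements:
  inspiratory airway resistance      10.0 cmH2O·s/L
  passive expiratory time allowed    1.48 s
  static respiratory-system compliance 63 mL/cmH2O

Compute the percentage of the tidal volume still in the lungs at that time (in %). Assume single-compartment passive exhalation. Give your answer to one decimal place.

9.5

τ = R × C = 10.0 × 63 mL/cmH2O = 10.0 × 0.063 L/cmH2O = 0.63 s.
Passive exhalation: V(t)/V₀ = e^(−t/τ) = e^(−1.48/0.63) = 0.09544.
Fraction remaining = 0.09544 → 9.544%.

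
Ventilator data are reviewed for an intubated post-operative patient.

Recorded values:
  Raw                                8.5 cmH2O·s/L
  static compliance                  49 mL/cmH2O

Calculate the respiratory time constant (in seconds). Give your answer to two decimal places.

τ = R × C = 8.5 × 49 mL/cmH2O = 8.5 × 0.049 L/cmH2O = 0.4165 s.

0.42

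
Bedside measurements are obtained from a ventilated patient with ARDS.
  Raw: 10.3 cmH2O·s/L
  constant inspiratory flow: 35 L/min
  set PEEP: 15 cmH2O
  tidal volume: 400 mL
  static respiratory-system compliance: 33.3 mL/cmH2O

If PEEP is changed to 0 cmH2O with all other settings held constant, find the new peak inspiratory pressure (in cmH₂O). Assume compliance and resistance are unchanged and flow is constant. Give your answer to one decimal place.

Flow: 35 L/min ÷ 60 = 0.5833 L/s.
PIP = Vt/C + R·V̇ + PEEP (constant-flow equation of motion).
Only the baseline term changes: ΔPIP = ΔPEEP = 0 − 15 = -15.0 cmH2O.
Original PIP = 400/33.3 + 10.3×0.5833 + 15 = 33.02 cmH2O; new PIP = 33.02 + (-15.0) = 18.02 cmH2O.

18.0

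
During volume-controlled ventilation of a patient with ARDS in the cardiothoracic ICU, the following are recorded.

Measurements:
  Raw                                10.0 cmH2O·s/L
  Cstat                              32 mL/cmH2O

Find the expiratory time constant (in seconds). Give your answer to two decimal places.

τ = R × C = 10.0 × 32 mL/cmH2O = 10.0 × 0.032 L/cmH2O = 0.32 s.

0.32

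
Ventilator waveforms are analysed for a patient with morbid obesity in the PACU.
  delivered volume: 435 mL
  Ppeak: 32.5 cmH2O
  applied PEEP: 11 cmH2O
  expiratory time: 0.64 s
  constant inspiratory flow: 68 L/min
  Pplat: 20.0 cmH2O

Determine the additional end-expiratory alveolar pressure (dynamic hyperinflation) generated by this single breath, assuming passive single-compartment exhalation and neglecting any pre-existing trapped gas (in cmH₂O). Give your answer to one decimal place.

2.7

Flow: 68 L/min ÷ 60 = 1.1333 L/s.
R = (PIP − Pplat)/V̇ = (32.5 − 20.0) / 1.1333 = 12.5/1.1333 = 11.03 cmH2O·s/L.
C = Vt/(Pplat − PEEP) = 435.0 / (20.0 − 11) = 435.0/9.0 = 48.333 mL/cmH2O.
τ = R × C = 11.03 × 0.04833 L/cmH2O = 0.5331 s.
Fraction remaining = e^(−Te/τ) = e^(−0.64/0.5331) = 0.301; trapped volume = 435.0 × 0.301 = 130.94 mL.
Additional alveolar pressure from trapping ≈ V_trapped / C = 130.94 / 48.333 = 2.709 cmH2O.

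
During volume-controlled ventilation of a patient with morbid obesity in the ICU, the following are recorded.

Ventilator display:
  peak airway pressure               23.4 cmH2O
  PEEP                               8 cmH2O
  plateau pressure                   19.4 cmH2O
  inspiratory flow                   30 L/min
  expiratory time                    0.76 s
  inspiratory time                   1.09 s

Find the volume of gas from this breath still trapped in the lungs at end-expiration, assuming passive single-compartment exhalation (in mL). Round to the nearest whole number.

Flow: 30 L/min ÷ 60 = 0.5 L/s.
Vt = flow × Ti = 0.5 L/s × 1.09 s × 1000 mL/L = 545.0 mL.
R = (PIP − Pplat)/V̇ = (23.4 − 19.4) / 0.5 = 4.0/0.5 = 8.0 cmH2O·s/L.
C = Vt/(Pplat − PEEP) = 545.0 / (19.4 − 8) = 545.0/11.4 = 47.807 mL/cmH2O.
τ = R × C = 8.0 × 0.04781 L/cmH2O = 0.3825 s.
Fraction remaining = e^(−Te/τ) = e^(−0.76/0.3825) = 0.1371.
Trapped volume = 545.0 × 0.1371 = 74.72 mL.

75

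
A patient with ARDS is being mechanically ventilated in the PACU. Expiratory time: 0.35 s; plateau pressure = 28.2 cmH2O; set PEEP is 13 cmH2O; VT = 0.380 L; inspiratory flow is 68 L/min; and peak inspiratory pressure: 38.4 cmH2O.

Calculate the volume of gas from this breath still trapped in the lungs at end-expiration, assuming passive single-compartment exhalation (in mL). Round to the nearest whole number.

80

Flow: 68 L/min ÷ 60 = 1.1333 L/s.
R = (PIP − Pplat)/V̇ = (38.4 − 28.2) / 1.1333 = 10.2/1.1333 = 9.0 cmH2O·s/L.
C = Vt/(Pplat − PEEP) = 380.0 / (28.2 − 13) = 380.0/15.2 = 25.0 mL/cmH2O.
τ = R × C = 9.0 × 0.025 L/cmH2O = 0.225 s.
Fraction remaining = e^(−Te/τ) = e^(−0.35/0.225) = 0.2111.
Trapped volume = 380.0 × 0.2111 = 80.218 mL.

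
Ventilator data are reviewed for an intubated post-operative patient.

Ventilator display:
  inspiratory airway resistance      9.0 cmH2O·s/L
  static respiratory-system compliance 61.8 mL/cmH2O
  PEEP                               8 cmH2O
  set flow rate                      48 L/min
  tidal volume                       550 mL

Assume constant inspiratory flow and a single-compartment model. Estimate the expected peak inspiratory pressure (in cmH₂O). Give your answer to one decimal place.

Flow: 48 L/min ÷ 60 = 0.8 L/s.
Equation of motion (constant flow): PIP = Vt/C + R·V̇ + PEEP.
PIP = 550/61.8 + 9.0×0.8 + 8 = 8.9 + 7.2 + 8 = 24.1 cmH2O.

24.1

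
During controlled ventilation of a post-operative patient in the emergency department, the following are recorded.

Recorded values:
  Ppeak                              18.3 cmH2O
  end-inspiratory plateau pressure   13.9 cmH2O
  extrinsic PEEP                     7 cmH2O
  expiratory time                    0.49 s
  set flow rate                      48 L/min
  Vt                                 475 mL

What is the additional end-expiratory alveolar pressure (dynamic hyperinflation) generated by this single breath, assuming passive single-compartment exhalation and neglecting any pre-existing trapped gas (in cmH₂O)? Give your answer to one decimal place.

Flow: 48 L/min ÷ 60 = 0.8 L/s.
R = (PIP − Pplat)/V̇ = (18.3 − 13.9) / 0.8 = 4.4/0.8 = 5.5 cmH2O·s/L.
C = Vt/(Pplat − PEEP) = 475.0 / (13.9 − 7) = 475.0/6.9 = 68.841 mL/cmH2O.
τ = R × C = 5.5 × 0.06884 L/cmH2O = 0.3786 s.
Fraction remaining = e^(−Te/τ) = e^(−0.49/0.3786) = 0.2741; trapped volume = 475.0 × 0.2741 = 130.2 mL.
Additional alveolar pressure from trapping ≈ V_trapped / C = 130.2 / 68.841 = 1.891 cmH2O.

1.9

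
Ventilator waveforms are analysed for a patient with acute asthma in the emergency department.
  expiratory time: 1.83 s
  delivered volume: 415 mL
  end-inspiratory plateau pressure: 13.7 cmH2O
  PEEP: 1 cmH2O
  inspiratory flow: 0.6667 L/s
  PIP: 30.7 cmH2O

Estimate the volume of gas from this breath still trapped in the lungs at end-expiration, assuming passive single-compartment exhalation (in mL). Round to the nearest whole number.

R = (PIP − Pplat)/V̇ = (30.7 − 13.7) / 0.6667 = 17.0/0.6667 = 25.499 cmH2O·s/L.
C = Vt/(Pplat − PEEP) = 415.0 / (13.7 − 1) = 415.0/12.7 = 32.677 mL/cmH2O.
τ = R × C = 25.499 × 0.03268 L/cmH2O = 0.8333 s.
Fraction remaining = e^(−Te/τ) = e^(−1.83/0.8333) = 0.1112.
Trapped volume = 415.0 × 0.1112 = 46.148 mL.

46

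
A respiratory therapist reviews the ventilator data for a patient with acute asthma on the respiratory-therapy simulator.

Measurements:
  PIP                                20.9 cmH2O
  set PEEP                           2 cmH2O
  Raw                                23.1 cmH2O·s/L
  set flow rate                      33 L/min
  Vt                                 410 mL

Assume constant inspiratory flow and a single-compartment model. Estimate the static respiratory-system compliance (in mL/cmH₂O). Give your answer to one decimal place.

Flow: 33 L/min ÷ 60 = 0.55 L/s.
Equation of motion (constant flow): PIP = Vt/C + R·V̇ + PEEP.
Vt/C = PIP − R·V̇ − PEEP = 20.9 − 23.1×0.55 − 2 = 20.9 − 12.705 − 2 = 6.195 cmH2O.
C = Vt / 6.195 = 410 / 6.195 = 66.182 mL/cmH2O.

66.2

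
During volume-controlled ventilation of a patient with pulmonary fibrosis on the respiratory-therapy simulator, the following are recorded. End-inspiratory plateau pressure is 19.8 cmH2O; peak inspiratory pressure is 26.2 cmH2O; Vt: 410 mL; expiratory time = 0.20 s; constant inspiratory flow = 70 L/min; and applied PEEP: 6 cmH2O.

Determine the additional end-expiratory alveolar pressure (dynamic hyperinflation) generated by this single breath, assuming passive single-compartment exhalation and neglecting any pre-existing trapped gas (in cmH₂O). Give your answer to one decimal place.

4.0

Flow: 70 L/min ÷ 60 = 1.1667 L/s.
R = (PIP − Pplat)/V̇ = (26.2 − 19.8) / 1.1667 = 6.4/1.1667 = 5.486 cmH2O·s/L.
C = Vt/(Pplat − PEEP) = 410.0 / (19.8 − 6) = 410.0/13.8 = 29.71 mL/cmH2O.
τ = R × C = 5.486 × 0.02971 L/cmH2O = 0.163 s.
Fraction remaining = e^(−Te/τ) = e^(−0.20/0.163) = 0.2932; trapped volume = 410.0 × 0.2932 = 120.21 mL.
Additional alveolar pressure from trapping ≈ V_trapped / C = 120.21 / 29.71 = 4.046 cmH2O.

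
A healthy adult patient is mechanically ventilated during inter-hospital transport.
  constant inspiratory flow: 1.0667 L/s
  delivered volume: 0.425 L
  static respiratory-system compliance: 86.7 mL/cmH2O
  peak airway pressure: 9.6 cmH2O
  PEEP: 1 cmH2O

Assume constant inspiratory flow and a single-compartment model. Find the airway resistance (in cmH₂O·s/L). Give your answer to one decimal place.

Equation of motion (constant flow): PIP = Vt/C + R·V̇ + PEEP.
R·V̇ = PIP − Vt/C − PEEP = 9.6 − 425/86.7 − 1 = 9.6 − 4.902 − 1 = 3.698 cmH2O.
R = 3.698 / 1.0667 = 3.467 cmH2O·s/L.

3.5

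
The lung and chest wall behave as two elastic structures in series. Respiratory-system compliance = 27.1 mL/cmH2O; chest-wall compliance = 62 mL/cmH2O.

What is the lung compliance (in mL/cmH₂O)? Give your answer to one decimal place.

1/CL = 1/Crs − 1/Ccw.
1/CL = 1/27.1 − 1/62 = 0.02077.
CL = 48.146 mL/cmH2O.

48.1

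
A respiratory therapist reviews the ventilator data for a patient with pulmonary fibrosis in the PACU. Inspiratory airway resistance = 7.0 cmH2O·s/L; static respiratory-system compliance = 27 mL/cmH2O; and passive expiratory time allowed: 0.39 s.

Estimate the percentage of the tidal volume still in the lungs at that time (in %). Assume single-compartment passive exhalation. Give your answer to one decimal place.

τ = R × C = 7.0 × 27 mL/cmH2O = 7.0 × 0.027 L/cmH2O = 0.189 s.
Passive exhalation: V(t)/V₀ = e^(−t/τ) = e^(−0.39/0.189) = 0.127.
Fraction remaining = 0.127 → 12.7%.

12.7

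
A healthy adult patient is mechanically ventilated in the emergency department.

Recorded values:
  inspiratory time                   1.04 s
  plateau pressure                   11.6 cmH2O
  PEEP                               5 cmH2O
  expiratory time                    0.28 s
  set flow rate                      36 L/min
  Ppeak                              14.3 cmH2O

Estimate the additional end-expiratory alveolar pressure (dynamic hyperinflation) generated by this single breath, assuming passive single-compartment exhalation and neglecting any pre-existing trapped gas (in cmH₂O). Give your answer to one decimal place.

3.4

Flow: 36 L/min ÷ 60 = 0.6 L/s.
Vt = flow × Ti = 0.6 L/s × 1.04 s × 1000 mL/L = 624.0 mL.
R = (PIP − Pplat)/V̇ = (14.3 − 11.6) / 0.6 = 2.7/0.6 = 4.5 cmH2O·s/L.
C = Vt/(Pplat − PEEP) = 624.0 / (11.6 − 5) = 624.0/6.6 = 94.545 mL/cmH2O.
τ = R × C = 4.5 × 0.09455 L/cmH2O = 0.4255 s.
Fraction remaining = e^(−Te/τ) = e^(−0.28/0.4255) = 0.5179; trapped volume = 624.0 × 0.5179 = 323.17 mL.
Additional alveolar pressure from trapping ≈ V_trapped / C = 323.17 / 94.545 = 3.418 cmH2O.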